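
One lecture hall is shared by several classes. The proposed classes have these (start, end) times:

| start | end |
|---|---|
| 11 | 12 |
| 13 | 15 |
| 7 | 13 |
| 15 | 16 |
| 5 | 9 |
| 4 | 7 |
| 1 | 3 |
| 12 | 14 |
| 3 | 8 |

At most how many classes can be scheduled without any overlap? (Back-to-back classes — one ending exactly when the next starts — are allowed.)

5

Sort by end time and greedily take each interval whose start is ≥ the last chosen end.
By end time: (1,3), (4,7), (3,8), (5,9), (11,12), (7,13), (12,14), (13,15), (15,16).
Pick (1,3); next start ≥ 3 → (4,7); next start ≥ 7 → (11,12); next start ≥ 12 → (12,14); next start ≥ 14 → (15,16).
Selected 5 classes.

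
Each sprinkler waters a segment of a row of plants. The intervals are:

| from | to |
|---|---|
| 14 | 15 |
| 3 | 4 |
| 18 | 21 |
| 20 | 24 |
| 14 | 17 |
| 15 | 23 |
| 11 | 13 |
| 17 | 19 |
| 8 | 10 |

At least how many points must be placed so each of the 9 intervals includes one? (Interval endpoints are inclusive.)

Process intervals by earliest right end; each time one isn't hit yet, stab at its right endpoint.
Sorted: [3,4] [8,10] [11,13] [14,15] [14,17] [17,19] [18,21] [15,23] [20,24]
{[3,4]} hit by 4; {[8,10]} hit by 10; {[11,13]} hit by 13; {[14,15],[14,17]} hit by 15; {[17,19],[18,21],[15,23]} hit by 19; {[20,24]} hit by 24.
Points: 4, 10, 13, 15, 19, 24 (6 total).

6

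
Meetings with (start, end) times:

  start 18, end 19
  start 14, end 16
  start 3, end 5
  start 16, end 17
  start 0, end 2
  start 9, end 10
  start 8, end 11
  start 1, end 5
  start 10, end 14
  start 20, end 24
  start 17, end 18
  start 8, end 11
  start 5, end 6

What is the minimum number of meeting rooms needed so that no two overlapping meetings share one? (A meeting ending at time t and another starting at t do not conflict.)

Events (time:±→running): 0:+→1 1:+→2 2:-→1 3:+→2 5:-→1 5:-→0 5:+→1 6:-→0 8:+→1 8:+→2 9:+→3 … peak 3.

3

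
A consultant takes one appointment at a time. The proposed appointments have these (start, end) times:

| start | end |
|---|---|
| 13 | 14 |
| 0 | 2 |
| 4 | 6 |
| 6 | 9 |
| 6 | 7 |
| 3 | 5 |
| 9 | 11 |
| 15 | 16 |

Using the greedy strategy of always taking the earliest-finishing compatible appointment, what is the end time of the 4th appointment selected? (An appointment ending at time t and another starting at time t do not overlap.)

Sort by end time and greedily take each interval whose start is ≥ the last chosen end.
Sorted by end: (0,2)  (3,5)  (4,6)  (6,7)  (6,9)  (9,11)  (13,14)  (15,16)
take (0,2); take (3,5); take (6,7); skip (6,9); take (9,11); take (13,14); take (15,16).
Selected: (0,2) (3,5) (6,7) (9,11) (13,14) (15,16)

11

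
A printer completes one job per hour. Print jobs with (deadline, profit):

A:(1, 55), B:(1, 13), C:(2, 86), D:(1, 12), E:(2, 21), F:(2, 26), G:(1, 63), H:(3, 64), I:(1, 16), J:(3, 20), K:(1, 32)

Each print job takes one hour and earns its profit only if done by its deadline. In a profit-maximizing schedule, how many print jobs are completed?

Sort by profit descending; place each in the latest free slot ≤ its deadline.
By profit: C(d2,86), H(d3,64), G(d1,63), A(d1,55), K(d1,32), F(d2,26), E(d2,21), J(d3,20), I(d1,16), B(d1,13), D(d1,12)
C→slot 2; H→slot 3; G→slot 1; A skipped; K skipped; F skipped; E skipped; J skipped; I skipped; B skipped; D skipped.
3 of 11 scheduled.

3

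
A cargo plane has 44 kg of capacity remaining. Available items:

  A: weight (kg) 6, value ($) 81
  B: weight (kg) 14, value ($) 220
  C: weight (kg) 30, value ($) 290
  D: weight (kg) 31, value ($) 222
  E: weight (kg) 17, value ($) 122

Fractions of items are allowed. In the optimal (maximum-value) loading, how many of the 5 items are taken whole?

Order: B (220/14=15.71) > A (81/6=13.50) > C (290/30=9.67) > E (122/17=7.18) > D (222/31=7.16)
Fill: take B (14 @ 220) → take A (6 @ 81) → take 24/30 of C → 232.00; 44/44 used.
2 item(s) taken whole; one partial (take 24/30 of C).

2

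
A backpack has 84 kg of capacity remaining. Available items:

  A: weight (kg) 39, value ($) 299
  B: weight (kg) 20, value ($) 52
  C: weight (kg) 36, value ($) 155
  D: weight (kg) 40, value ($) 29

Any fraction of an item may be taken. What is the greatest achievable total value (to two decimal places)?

Sort by value per unit weight and fill in that order.
Ratios (sorted): A 7.67, C 4.31, B 2.60, D 0.72
take A (39 @ 299); take C (36 @ 155); take 9/20 of B → 23.40. Capacity used 84/84.
Total value = 477.40

477.40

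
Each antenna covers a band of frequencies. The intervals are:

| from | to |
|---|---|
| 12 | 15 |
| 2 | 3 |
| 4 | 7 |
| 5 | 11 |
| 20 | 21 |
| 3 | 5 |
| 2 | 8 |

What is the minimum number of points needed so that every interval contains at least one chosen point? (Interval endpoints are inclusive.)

Sorted: [2,3] [3,5] [4,7] [2,8] [5,11] [12,15] [20,21]
{[2,3],[3,5]} hit by 3; {[4,7],[2,8],[5,11]} hit by 7; {[12,15]} hit by 15; {[20,21]} hit by 21.
Points: 3, 7, 15, 21 (4 total).

4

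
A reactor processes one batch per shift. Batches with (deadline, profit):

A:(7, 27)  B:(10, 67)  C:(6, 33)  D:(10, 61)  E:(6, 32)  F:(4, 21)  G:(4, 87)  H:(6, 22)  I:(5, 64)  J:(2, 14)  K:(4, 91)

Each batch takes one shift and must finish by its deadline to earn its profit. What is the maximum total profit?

Take jobs in profit order; each goes to the latest open slot no later than its deadline.
By profit: K(d4,91), G(d4,87), B(d10,67), I(d5,64), D(d10,61), C(d6,33), E(d6,32), A(d7,27), H(d6,22), F(d4,21), J(d2,14)
K→slot 4; G→slot 3; B→slot 10; I→slot 5; D→slot 9; C→slot 6; E→slot 2; A→slot 7; H→slot 1; F skipped; J skipped.
Profit = 22 + 32 + 87 + 91 + 64 + 33 + 27 + 61 + 67 = 484

484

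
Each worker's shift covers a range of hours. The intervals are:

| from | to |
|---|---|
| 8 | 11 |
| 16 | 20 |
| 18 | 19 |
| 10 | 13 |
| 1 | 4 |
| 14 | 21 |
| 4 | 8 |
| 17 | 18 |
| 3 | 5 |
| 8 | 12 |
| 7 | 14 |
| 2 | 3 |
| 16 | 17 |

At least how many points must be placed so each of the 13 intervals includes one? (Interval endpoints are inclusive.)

Process intervals by earliest right end; each time one isn't hit yet, stab at its right endpoint.
Sorted: [2,3] [1,4] [3,5] [4,8] [8,11] [8,12] [10,13] [7,14] [16,17] [17,18] [18,19] [16,20] [14,21]
{[2,3],[1,4],[3,5]} hit by 3; {[4,8],[8,11],[8,12]} hit by 8; {[10,13],[7,14]} hit by 13; {[16,17],[17,18]} hit by 17; {[18,19],[16,20],[14,21]} hit by 19.
Points: 3, 8, 13, 17, 19 (5 total).

5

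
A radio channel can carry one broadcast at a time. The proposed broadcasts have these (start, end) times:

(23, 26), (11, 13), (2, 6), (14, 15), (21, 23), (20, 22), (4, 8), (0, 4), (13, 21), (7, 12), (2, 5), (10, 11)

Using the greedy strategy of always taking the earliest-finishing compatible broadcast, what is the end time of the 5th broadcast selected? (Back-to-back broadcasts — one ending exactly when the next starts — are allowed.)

15

Greedy by earliest finish: after sorting by end time, pick each interval compatible with the last pick.
Sorted by end: (0,4)  (2,5)  (2,6)  (4,8)  (10,11)  (7,12)  (11,13)  (14,15)  (13,21)  (20,22)  (21,23)  (23,26)
take (0,4); take (4,8); take (10,11); take (11,13); take (14,15); take (20,22); skip (21,23); take (23,26).
Selected: (0,4) (4,8) (10,11) (11,13) (14,15) (20,22) (23,26)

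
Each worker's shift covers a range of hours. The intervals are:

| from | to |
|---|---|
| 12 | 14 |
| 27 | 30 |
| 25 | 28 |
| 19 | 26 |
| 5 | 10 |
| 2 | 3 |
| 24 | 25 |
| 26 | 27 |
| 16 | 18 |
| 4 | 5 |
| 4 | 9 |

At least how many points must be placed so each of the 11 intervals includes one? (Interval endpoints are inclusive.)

Sorted: [2,3] [4,5] [4,9] [5,10] [12,14] [16,18] [24,25] [19,26] [26,27] [25,28] [27,30]
{[2,3]} hit by 3; {[4,5],[4,9],[5,10]} hit by 5; {[12,14]} hit by 14; {[16,18]} hit by 18; {[24,25],[19,26]} hit by 25; {[26,27],[25,28],[27,30]} hit by 27.
Points: 3, 5, 14, 18, 25, 27 (6 total).

6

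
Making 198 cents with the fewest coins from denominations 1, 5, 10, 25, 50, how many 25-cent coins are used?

1

198 = 3×50 + 1×25 + 2×10 + 3×1
Count of 25: 1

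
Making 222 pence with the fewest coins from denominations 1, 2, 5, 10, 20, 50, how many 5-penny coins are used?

0

Greedy: take as many of the largest coin as possible, then repeat with the remainder.
222 − 4×50→22 − 1×20→2 − 1×2→0
Count of 5: 0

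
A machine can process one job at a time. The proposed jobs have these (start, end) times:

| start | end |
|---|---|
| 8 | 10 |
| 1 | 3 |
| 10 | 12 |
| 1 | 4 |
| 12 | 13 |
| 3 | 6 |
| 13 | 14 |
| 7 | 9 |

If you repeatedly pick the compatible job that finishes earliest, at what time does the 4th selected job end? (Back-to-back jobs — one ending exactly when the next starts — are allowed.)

12

Sort by end time and greedily take each interval whose start is ≥ the last chosen end.
By end time: (1,3), (1,4), (3,6), (7,9), (8,10), (10,12), (12,13), (13,14).
Pick (1,3); next start ≥ 3 → (3,6); next start ≥ 6 → (7,9); next start ≥ 9 → (10,12); next start ≥ 12 → (12,13); next start ≥ 13 → (13,14).
Selected: (1,3) (3,6) (7,9) (10,12) (12,13) (13,14)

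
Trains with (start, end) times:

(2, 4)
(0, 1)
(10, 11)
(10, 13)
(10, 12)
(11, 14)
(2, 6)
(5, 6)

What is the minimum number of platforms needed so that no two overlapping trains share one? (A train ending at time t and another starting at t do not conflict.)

starts: [0, 2, 2, 5, 10, 10, 10, 11]
ends:   [1, 4, 6, 6, 11, 12, 13, 14]
s0→1 e1→0 s2→1 s2→2 e4→1 s5→2 e6→1 e6→0 s10→1 s10→2 s10→3  — peak 3.

3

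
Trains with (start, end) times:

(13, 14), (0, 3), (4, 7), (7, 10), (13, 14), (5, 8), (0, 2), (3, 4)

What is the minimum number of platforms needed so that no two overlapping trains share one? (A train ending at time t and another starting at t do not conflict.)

Count concurrent intervals with a sweep; the peak is the room count.
Events (time:±→running): 0:+→1 0:+→2 … peak 2.

2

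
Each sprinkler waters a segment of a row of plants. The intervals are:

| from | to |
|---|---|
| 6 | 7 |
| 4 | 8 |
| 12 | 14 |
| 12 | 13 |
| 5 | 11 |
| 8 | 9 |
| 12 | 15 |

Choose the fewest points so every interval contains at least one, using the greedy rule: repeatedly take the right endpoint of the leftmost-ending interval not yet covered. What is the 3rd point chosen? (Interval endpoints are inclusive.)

13

Process intervals by earliest right end; each time one isn't hit yet, stab at its right endpoint.
By right end: [6,7]  [4,8]  [8,9]  [5,11]  [12,13]  [12,14]  [12,15]
[6,7] uncovered → point at 7; [8,9] uncovered → point at 9; [12,13] uncovered → point at 13.
Points: 7, 9, 13 (3 total).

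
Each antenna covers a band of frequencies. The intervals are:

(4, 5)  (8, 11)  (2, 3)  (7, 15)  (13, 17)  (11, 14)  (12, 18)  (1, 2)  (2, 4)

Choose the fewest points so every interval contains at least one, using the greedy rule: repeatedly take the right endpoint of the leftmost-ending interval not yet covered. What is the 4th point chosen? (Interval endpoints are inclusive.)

Process intervals by earliest right end; each time one isn't hit yet, stab at its right endpoint.
By right end: [1,2]  [2,3]  [2,4]  [4,5]  [8,11]  [11,14]  [7,15]  [13,17]  [12,18]
[1,2] uncovered → point at 2; [4,5] uncovered → point at 5; [8,11] uncovered → point at 11; [13,17] uncovered → point at 17.
Points: 2, 5, 11, 17 (4 total).

17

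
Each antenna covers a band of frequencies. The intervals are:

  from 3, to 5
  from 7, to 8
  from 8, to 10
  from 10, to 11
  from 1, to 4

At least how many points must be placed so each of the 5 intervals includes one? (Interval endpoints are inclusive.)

3

Sort by right endpoint; whenever an interval is uncovered, place a point at its right end.
Sorted: [1,4] [3,5] [7,8] [8,10] [10,11]
{[1,4],[3,5]} hit by 4; {[7,8],[8,10]} hit by 8; {[10,11]} hit by 11.
Points: 4, 8, 11 (3 total).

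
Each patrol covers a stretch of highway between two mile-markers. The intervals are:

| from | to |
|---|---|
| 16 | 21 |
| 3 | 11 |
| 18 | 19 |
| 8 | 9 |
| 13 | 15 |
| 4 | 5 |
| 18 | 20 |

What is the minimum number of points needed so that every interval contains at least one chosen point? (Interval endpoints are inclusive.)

By right end: [4,5]  [8,9]  [3,11]  [13,15]  [18,19]  [18,20]  [16,21]
[4,5] uncovered → point at 5; [8,9] uncovered → point at 9; [13,15] uncovered → point at 15; [18,19] uncovered → point at 19.
Points: 5, 9, 15, 19 (4 total).

4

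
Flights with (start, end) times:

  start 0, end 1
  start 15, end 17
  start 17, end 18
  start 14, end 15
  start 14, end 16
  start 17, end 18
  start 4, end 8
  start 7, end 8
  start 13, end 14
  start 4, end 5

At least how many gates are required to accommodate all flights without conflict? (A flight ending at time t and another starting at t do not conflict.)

The answer is the maximum number of intervals overlapping at any instant.
Events (time:±→running): 0:+→1 1:-→0 4:+→1 4:+→2 … peak 2.

2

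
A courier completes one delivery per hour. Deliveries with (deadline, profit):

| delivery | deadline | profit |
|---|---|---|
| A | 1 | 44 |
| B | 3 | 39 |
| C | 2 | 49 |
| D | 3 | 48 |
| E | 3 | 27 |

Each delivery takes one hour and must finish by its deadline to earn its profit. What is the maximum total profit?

141

Profit order: C=49 D=48 A=44 B=39 E=27
Assign: C→slot 2, D→slot 3, A→slot 1, B skipped, E skipped.
Slots: [1:A] [2:C] [3:D]
Profit = 44 + 49 + 48 = 141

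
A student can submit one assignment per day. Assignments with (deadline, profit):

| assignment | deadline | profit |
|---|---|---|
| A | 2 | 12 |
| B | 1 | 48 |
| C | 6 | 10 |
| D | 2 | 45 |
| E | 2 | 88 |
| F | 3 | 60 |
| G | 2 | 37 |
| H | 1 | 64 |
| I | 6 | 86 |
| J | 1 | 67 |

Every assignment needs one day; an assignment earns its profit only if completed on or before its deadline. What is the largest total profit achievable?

Sort by profit descending; place each in the latest free slot ≤ its deadline.
By profit: E(d2,88), I(d6,86), J(d1,67), H(d1,64), F(d3,60), B(d1,48), D(d2,45), G(d2,37), A(d2,12), C(d6,10)
E→slot 2; I→slot 6; J→slot 1; H skipped; F→slot 3; B skipped; D skipped; G skipped; A skipped; C→slot 5.
Profit = 67 + 88 + 60 + 10 + 86 = 311

311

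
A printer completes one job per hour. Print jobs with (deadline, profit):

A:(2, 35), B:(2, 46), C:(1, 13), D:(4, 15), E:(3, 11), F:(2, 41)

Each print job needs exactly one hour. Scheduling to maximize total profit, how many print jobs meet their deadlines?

4

Take jobs in profit order; each goes to the latest open slot no later than its deadline.
Profit order: B=46 F=41 A=35 D=15 C=13 E=11
Assign: B→slot 2, F→slot 1, A skipped, D→slot 4, C skipped, E→slot 3.
Slots: [1:F] [2:B] [3:E] [4:D]
4 of 6 scheduled.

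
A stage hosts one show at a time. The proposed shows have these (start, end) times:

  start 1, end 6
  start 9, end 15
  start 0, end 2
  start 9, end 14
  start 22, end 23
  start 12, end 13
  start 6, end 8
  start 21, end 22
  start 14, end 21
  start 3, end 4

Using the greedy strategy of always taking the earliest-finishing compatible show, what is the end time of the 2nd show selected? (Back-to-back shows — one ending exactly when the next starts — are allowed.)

Sorted by end: (0,2)  (3,4)  (1,6)  (6,8)  (12,13)  (9,14)  (9,15)  (14,21)  (21,22)  (22,23)
take (0,2); take (3,4); take (6,8); take (12,13); take (14,21); take (21,22); take (22,23).
Selected: (0,2) (3,4) (6,8) (12,13) (14,21) (21,22) (22,23)

4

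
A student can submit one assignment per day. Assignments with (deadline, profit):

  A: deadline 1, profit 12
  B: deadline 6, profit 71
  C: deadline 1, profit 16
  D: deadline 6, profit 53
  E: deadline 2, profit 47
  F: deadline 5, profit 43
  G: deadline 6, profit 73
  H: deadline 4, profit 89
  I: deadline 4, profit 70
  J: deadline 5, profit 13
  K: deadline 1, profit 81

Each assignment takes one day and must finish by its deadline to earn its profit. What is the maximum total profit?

437

Profit order: H=89 K=81 G=73 B=71 I=70 D=53 E=47 F=43 C=16 J=13 A=12
Assign: H→slot 4, K→slot 1, G→slot 6, B→slot 5, I→slot 3, D→slot 2, E skipped, F skipped, C skipped, J skipped, A skipped.
Slots: [1:K] [2:D] [3:I] [4:H] [5:B] [6:G]
Profit = 81 + 53 + 70 + 89 + 71 + 73 = 437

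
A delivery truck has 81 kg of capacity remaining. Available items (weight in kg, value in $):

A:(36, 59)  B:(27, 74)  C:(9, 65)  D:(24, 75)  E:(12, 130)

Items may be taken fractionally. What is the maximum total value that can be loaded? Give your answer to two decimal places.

Greedy by value/weight ratio, highest first.
Ratios (sorted): E 10.83, C 7.22, D 3.12, B 2.74, A 1.64
take E (12 @ 130); take C (9 @ 65); take D (24 @ 75); take B (27 @ 74); take 9/36 of A → 14.75. Capacity used 81/81.
Total value = 358.75

358.75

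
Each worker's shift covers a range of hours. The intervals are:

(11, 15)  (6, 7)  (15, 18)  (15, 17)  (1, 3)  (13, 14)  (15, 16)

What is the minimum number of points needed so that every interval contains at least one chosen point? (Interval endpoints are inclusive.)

Sorted: [1,3] [6,7] [13,14] [11,15] [15,16] [15,17] [15,18]
{[1,3]} hit by 3; {[6,7]} hit by 7; {[13,14],[11,15]} hit by 14; {[15,16],[15,17],[15,18]} hit by 16.
Points: 3, 7, 14, 16 (4 total).

4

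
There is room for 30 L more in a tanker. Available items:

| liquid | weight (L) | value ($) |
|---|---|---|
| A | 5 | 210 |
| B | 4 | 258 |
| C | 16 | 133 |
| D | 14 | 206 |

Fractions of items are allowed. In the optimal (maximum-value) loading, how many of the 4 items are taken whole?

3

Sort by value per unit weight and fill in that order.
Ratios (sorted): B 64.50, A 42.00, D 14.71, C 8.31
take B (4 @ 258); take A (5 @ 210); take D (14 @ 206); take 7/16 of C → 58.19. Capacity used 30/30.
3 item(s) taken whole; one partial (take 7/16 of C).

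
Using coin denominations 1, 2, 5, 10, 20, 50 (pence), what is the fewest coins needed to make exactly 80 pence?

3

80 = 1×50 + 1×20 + 1×10
Total coins = 1 + 1 + 1 = 3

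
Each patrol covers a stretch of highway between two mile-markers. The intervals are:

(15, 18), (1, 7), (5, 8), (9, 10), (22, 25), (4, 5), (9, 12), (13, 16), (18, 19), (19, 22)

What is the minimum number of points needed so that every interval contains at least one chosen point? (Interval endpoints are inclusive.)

5

Sorted: [4,5] [1,7] [5,8] [9,10] [9,12] [13,16] [15,18] [18,19] [19,22] [22,25]
{[4,5],[1,7],[5,8]} hit by 5; {[9,10],[9,12]} hit by 10; {[13,16],[15,18]} hit by 16; {[18,19],[19,22]} hit by 19; {[22,25]} hit by 25.
Points: 5, 10, 16, 19, 25 (5 total).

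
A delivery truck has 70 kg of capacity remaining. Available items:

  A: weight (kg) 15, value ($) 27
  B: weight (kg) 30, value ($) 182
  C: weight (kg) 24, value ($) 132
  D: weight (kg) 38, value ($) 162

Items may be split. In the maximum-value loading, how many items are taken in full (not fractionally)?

2

Greedy by value/weight ratio, highest first.
Order: B (182/30=6.07) > C (132/24=5.50) > D (162/38=4.26) > A (27/15=1.80)
Fill: take B (30 @ 182) → take C (24 @ 132) → take 16/38 of D → 68.21; 70/70 used.
2 item(s) taken whole; one partial (take 16/38 of D).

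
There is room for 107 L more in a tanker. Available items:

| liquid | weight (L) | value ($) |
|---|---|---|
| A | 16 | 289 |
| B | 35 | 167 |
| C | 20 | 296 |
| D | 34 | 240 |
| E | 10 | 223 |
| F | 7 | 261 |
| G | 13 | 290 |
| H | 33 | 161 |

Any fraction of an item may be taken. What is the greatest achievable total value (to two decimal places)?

Sort by value per unit weight and fill in that order.
Ratios (sorted): F 37.29, G 22.31, E 22.30, A 18.06, C 14.80, D 7.06, H 4.88, B 4.77
take F (7 @ 261); take G (13 @ 290); take E (10 @ 223); take A (16 @ 289); take C (20 @ 296); take D (34 @ 240); take 7/33 of H → 34.15. Capacity used 107/107.
Total value = 1633.15

1633.15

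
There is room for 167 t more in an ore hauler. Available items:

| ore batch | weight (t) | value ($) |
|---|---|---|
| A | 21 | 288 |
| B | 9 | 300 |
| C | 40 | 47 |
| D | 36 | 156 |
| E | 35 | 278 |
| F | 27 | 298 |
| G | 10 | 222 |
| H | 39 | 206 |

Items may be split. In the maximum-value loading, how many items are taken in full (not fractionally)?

6

Sort by value per unit weight and fill in that order.
Order: B (300/9=33.33) > G (222/10=22.20) > A (288/21=13.71) > F (298/27=11.04) > E (278/35=7.94) > H (206/39=5.28) > D (156/36=4.33) > C (47/40=1.18)
Fill: take B (9 @ 300) → take G (10 @ 222) → take A (21 @ 288) → take F (27 @ 298) → take E (35 @ 278) → take H (39 @ 206) → take 26/36 of D → 112.67; 167/167 used.
6 item(s) taken whole; one partial (take 26/36 of D).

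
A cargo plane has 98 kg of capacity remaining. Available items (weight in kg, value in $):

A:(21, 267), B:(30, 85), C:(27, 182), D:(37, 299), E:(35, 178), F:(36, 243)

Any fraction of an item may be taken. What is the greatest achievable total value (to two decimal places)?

835.96

Greedy by value/weight ratio, highest first.
Order: A (267/21=12.71) > D (299/37=8.08) > F (243/36=6.75) > C (182/27=6.74) > E (178/35=5.09) > B (85/30=2.83)
Fill: take A (21 @ 267) → take D (37 @ 299) → take F (36 @ 243) → take 4/27 of C → 26.96; 98/98 used.
Total value = 835.96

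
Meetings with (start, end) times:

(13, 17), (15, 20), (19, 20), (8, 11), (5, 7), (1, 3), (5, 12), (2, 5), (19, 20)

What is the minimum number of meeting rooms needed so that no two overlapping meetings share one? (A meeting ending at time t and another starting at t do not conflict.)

Events (time:±→running): 1:+→1 2:+→2 3:-→1 5:-→0 5:+→1 5:+→2 7:-→1 8:+→2 11:-→1 12:-→0 13:+→1 15:+→2 17:-→1 19:+→2 19:+→3 … peak 3.

3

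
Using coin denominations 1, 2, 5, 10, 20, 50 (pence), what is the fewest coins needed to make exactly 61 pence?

3

61 − 1×50→11 − 1×10→1 − 1×1→0
Total coins = 1 + 1 + 1 = 3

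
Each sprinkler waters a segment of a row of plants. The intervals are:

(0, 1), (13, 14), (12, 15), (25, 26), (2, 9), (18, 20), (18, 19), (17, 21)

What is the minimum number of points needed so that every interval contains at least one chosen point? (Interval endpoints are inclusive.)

Sort by right endpoint; whenever an interval is uncovered, place a point at its right end.
Sorted: [0,1] [2,9] [13,14] [12,15] [18,19] [18,20] [17,21] [25,26]
{[0,1]} hit by 1; {[2,9]} hit by 9; {[13,14],[12,15]} hit by 14; {[18,19],[18,20],[17,21]} hit by 19; {[25,26]} hit by 26.
Points: 1, 9, 14, 19, 26 (5 total).

5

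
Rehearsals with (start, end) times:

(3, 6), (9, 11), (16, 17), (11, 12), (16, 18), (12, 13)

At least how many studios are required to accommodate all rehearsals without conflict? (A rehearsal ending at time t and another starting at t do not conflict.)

Events (time:±→running): 3:+→1 6:-→0 9:+→1 11:-→0 11:+→1 12:-→0 12:+→1 13:-→0 16:+→1 16:+→2 … peak 2.

2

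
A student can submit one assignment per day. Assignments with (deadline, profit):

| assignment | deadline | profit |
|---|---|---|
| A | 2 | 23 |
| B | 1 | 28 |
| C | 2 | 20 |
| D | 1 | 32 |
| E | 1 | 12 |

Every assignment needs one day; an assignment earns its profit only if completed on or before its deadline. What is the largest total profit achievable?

55

Sort by profit descending; place each in the latest free slot ≤ its deadline.
Profit order: D=32 B=28 A=23 C=20 E=12
Assign: D→slot 1, B skipped, A→slot 2, C skipped, E skipped.
Slots: [1:D] [2:A]
Profit = 32 + 23 = 55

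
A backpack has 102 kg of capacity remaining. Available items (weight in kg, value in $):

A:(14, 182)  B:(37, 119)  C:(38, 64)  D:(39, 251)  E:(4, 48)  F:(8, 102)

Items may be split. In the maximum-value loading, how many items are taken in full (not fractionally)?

Ratios (sorted): A 13.00, F 12.75, E 12.00, D 6.44, B 3.22, C 1.68
take A (14 @ 182); take F (8 @ 102); take E (4 @ 48); take D (39 @ 251); take B (37 @ 119). Capacity used 102/102.
5 item(s) taken whole.

5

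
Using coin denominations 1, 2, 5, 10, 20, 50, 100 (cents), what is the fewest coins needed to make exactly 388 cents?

9

Greedy: take as many of the largest coin as possible, then repeat with the remainder.
388 − 3×100→88 − 1×50→38 − 1×20→18 − 1×10→8 − 1×5→3 − 1×2→1 − 1×1→0
Total coins = 3 + 1 + 1 + 1 + 1 + 1 + 1 = 9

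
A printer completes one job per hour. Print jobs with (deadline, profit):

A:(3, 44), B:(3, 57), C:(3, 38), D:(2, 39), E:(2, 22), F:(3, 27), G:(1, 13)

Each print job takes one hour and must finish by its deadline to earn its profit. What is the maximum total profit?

140

Profit order: B=57 A=44 D=39 C=38 F=27 E=22 G=13
Assign: B→slot 3, A→slot 2, D→slot 1, C skipped, F skipped, E skipped, G skipped.
Slots: [1:D] [2:A] [3:B]
Profit = 39 + 44 + 57 = 140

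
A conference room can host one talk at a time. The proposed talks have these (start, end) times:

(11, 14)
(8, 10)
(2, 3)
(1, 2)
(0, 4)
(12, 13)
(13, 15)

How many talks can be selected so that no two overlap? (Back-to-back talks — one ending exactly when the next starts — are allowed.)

Order by finish time; keep every interval that doesn't clash with the previous kept one.
Sorted by end: (1,2)  (2,3)  (0,4)  (8,10)  (12,13)  (11,14)  (13,15)
take (1,2); take (2,3); take (8,10); take (12,13); take (13,15).
Selected 5 talks.

5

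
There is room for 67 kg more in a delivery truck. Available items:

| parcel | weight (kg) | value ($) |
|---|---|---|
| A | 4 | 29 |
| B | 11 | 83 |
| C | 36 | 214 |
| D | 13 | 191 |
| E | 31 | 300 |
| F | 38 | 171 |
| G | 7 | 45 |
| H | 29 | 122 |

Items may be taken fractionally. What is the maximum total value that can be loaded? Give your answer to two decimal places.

Greedy by value/weight ratio, highest first.
Order: D (191/13=14.69) > E (300/31=9.68) > B (83/11=7.55) > A (29/4=7.25) > G (45/7=6.43) > C (214/36=5.94) > F (171/38=4.50) > H (122/29=4.21)
Fill: take D (13 @ 191) → take E (31 @ 300) → take B (11 @ 83) → take A (4 @ 29) → take G (7 @ 45) → take 1/36 of C → 5.94; 67/67 used.
Total value = 653.94

653.94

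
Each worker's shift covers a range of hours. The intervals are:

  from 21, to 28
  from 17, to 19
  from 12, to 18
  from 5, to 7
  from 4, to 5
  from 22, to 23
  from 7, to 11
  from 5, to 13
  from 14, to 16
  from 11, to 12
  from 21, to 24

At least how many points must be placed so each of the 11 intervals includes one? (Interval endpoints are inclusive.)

5

Sort by right endpoint; whenever an interval is uncovered, place a point at its right end.
By right end: [4,5]  [5,7]  [7,11]  [11,12]  [5,13]  [14,16]  [12,18]  [17,19]  [22,23]  [21,24]  [21,28]
[4,5] uncovered → point at 5; [7,11] uncovered → point at 11; [14,16] uncovered → point at 16; [17,19] uncovered → point at 19; [22,23] uncovered → point at 23.
Points: 5, 11, 16, 19, 23 (5 total).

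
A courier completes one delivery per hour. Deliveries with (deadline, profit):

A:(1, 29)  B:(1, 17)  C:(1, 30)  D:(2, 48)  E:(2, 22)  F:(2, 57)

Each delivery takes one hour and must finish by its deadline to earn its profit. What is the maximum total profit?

105

Profit order: F=57 D=48 C=30 A=29 E=22 B=17
Assign: F→slot 2, D→slot 1, C skipped, A skipped, E skipped, B skipped.
Slots: [1:D] [2:F]
Profit = 48 + 57 = 105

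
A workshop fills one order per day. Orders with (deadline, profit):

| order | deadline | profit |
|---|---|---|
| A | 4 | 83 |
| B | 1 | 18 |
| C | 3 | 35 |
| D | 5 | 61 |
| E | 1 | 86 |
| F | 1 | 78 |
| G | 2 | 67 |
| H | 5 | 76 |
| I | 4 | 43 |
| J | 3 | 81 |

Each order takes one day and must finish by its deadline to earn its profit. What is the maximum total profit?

393

Take jobs in profit order; each goes to the latest open slot no later than its deadline.
By profit: E(d1,86), A(d4,83), J(d3,81), F(d1,78), H(d5,76), G(d2,67), D(d5,61), I(d4,43), C(d3,35), B(d1,18)
E→slot 1; A→slot 4; J→slot 3; F skipped; H→slot 5; G→slot 2; D skipped; I skipped; C skipped; B skipped.
Profit = 86 + 67 + 81 + 83 + 76 = 393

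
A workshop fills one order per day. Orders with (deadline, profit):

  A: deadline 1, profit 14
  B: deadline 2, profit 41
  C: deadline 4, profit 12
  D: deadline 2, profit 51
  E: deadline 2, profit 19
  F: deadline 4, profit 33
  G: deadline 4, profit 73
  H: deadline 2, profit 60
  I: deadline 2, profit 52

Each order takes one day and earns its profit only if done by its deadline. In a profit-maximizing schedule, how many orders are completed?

Take jobs in profit order; each goes to the latest open slot no later than its deadline.
By profit: G(d4,73), H(d2,60), I(d2,52), D(d2,51), B(d2,41), F(d4,33), E(d2,19), A(d1,14), C(d4,12)
G→slot 4; H→slot 2; I→slot 1; D skipped; B skipped; F→slot 3; E skipped; A skipped; C skipped.
4 of 9 scheduled.

4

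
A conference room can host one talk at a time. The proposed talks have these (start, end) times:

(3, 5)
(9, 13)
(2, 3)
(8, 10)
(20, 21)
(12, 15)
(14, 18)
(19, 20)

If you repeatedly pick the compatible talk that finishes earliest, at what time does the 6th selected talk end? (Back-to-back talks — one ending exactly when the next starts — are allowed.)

Greedy by earliest finish: after sorting by end time, pick each interval compatible with the last pick.
Sorted by end: (2,3)  (3,5)  (8,10)  (9,13)  (12,15)  (14,18)  (19,20)  (20,21)
take (2,3); take (3,5); take (8,10); skip (9,13); take (12,15); take (19,20); take (20,21).
Selected: (2,3) (3,5) (8,10) (12,15) (19,20) (20,21)

21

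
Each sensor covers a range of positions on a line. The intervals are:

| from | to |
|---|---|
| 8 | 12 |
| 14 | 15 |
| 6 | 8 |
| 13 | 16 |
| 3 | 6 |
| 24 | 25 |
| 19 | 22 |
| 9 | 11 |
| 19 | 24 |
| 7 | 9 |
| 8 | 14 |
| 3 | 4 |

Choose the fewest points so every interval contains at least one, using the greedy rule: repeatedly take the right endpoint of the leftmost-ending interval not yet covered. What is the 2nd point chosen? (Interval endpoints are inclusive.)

8

Sort by right endpoint; whenever an interval is uncovered, place a point at its right end.
By right end: [3,4]  [3,6]  [6,8]  [7,9]  [9,11]  [8,12]  [8,14]  [14,15]  [13,16]  [19,22]  [19,24]  [24,25]
[3,4] uncovered → point at 4; [6,8] uncovered → point at 8; [9,11] uncovered → point at 11; [14,15] uncovered → point at 15; [19,22] uncovered → point at 22; [24,25] uncovered → point at 25.
Points: 4, 8, 11, 15, 22, 25 (6 total).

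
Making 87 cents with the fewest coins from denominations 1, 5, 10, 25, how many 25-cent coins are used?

Use the largest denomination that fits, subtract, and repeat.
87 = 3×25 + 1×10 + 2×1
Count of 25: 3

3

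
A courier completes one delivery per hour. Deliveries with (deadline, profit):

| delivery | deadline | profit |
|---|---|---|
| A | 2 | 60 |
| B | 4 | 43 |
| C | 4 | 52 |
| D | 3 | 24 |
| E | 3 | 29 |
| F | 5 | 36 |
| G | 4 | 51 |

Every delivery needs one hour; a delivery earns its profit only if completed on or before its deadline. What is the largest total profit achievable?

242

Take jobs in profit order; each goes to the latest open slot no later than its deadline.
By profit: A(d2,60), C(d4,52), G(d4,51), B(d4,43), F(d5,36), E(d3,29), D(d3,24)
A→slot 2; C→slot 4; G→slot 3; B→slot 1; F→slot 5; E skipped; D skipped.
Profit = 43 + 60 + 51 + 52 + 36 = 242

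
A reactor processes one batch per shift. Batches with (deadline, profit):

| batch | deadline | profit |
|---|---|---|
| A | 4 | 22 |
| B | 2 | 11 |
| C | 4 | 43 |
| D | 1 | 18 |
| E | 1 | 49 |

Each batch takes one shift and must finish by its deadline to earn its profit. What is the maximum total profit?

Profit order: E=49 C=43 A=22 D=18 B=11
Assign: E→slot 1, C→slot 4, A→slot 3, D skipped, B→slot 2.
Slots: [1:E] [2:B] [3:A] [4:C]
Profit = 49 + 11 + 22 + 43 = 125

125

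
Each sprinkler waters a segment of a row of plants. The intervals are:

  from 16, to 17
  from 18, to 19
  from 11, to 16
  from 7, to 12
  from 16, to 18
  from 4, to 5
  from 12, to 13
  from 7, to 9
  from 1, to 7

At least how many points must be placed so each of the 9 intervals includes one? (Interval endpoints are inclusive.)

By right end: [4,5]  [1,7]  [7,9]  [7,12]  [12,13]  [11,16]  [16,17]  [16,18]  [18,19]
[4,5] uncovered → point at 5; [7,9] uncovered → point at 9; [12,13] uncovered → point at 13; [16,17] uncovered → point at 17; [18,19] uncovered → point at 19.
Points: 5, 9, 13, 17, 19 (5 total).

5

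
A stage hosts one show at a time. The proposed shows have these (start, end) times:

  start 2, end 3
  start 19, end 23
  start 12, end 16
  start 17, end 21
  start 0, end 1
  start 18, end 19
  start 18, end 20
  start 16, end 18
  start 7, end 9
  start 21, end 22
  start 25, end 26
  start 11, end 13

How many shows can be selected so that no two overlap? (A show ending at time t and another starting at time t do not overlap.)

Order by finish time; keep every interval that doesn't clash with the previous kept one.
By end time: (0,1), (2,3), (7,9), (11,13), (12,16), (16,18), (18,19), (18,20), (17,21), (21,22), (19,23), (25,26).
Pick (0,1); next start ≥ 1 → (2,3); next start ≥ 3 → (7,9); next start ≥ 9 → (11,13); next start ≥ 13 → (16,18); next start ≥ 18 → (18,19); next start ≥ 19 → (21,22); next start ≥ 22 → (25,26).
Selected 8 shows.

8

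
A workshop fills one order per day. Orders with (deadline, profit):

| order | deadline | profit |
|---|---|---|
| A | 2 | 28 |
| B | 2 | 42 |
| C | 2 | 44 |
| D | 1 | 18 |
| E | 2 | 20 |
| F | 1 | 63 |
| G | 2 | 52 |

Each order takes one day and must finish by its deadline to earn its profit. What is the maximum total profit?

Sort by profit descending; place each in the latest free slot ≤ its deadline.
By profit: F(d1,63), G(d2,52), C(d2,44), B(d2,42), A(d2,28), E(d2,20), D(d1,18)
F→slot 1; G→slot 2; C skipped; B skipped; A skipped; E skipped; D skipped.
Profit = 63 + 52 = 115

115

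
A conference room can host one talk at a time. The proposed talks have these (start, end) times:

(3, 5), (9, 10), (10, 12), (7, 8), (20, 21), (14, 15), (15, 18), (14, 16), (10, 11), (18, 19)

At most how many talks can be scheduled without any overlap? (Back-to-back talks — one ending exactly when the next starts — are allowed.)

8

Sort by end time and greedily take each interval whose start is ≥ the last chosen end.
By end time: (3,5), (7,8), (9,10), (10,11), (10,12), (14,15), (14,16), (15,18), (18,19), (20,21).
Pick (3,5); next start ≥ 5 → (7,8); next start ≥ 8 → (9,10); next start ≥ 10 → (10,11); next start ≥ 11 → (14,15); next start ≥ 15 → (15,18); next start ≥ 18 → (18,19); next start ≥ 19 → (20,21).
Selected 8 talks.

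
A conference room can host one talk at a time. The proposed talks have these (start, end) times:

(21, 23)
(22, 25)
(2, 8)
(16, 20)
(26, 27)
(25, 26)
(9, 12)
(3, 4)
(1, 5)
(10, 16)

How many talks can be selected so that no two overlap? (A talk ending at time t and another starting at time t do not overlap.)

Sort by end time and greedily take each interval whose start is ≥ the last chosen end.
Sorted by end: (3,4)  (1,5)  (2,8)  (9,12)  (10,16)  (16,20)  (21,23)  (22,25)  (25,26)  (26,27)
take (3,4); skip (1,5); take (9,12); take (16,20); take (21,23); take (25,26); take (26,27).
Selected 6 talks.

6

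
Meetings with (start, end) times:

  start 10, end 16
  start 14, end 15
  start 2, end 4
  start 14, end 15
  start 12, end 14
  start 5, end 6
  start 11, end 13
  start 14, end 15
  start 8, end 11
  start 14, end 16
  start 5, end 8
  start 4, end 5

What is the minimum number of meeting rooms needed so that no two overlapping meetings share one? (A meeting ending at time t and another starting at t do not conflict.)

Events (time:±→running): 2:+→1 4:-→0 4:+→1 5:-→0 5:+→1 5:+→2 6:-→1 8:-→0 8:+→1 10:+→2 11:-→1 11:+→2 12:+→3 13:-→2 14:-→1 14:+→2 14:+→3 14:+→4 14:+→5 … peak 5.

5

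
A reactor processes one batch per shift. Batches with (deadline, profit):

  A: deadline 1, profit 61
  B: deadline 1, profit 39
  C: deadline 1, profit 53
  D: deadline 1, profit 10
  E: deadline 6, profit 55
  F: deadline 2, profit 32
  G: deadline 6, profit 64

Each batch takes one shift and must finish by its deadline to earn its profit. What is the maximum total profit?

212

Take jobs in profit order; each goes to the latest open slot no later than its deadline.
Profit order: G=64 A=61 E=55 C=53 B=39 F=32 D=10
Assign: G→slot 6, A→slot 1, E→slot 5, C skipped, B skipped, F→slot 2, D skipped.
Slots: [1:A] [2:F] [5:E] [6:G]
Profit = 61 + 32 + 55 + 64 = 212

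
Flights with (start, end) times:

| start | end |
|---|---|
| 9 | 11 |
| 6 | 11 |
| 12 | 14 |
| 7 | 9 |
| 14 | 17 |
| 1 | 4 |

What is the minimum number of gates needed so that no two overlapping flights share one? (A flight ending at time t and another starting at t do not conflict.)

The answer is the maximum number of intervals overlapping at any instant.
starts: [1, 6, 7, 9, 12, 14]
ends:   [4, 9, 11, 11, 14, 17]
s1→1 e4→0 s6→1 s7→2  — peak 2.

2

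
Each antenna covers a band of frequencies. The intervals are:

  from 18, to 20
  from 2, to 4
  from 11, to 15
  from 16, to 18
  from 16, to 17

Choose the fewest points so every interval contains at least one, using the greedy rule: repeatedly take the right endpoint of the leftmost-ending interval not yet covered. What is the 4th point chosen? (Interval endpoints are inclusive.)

20

Sorted: [2,4] [11,15] [16,17] [16,18] [18,20]
{[2,4]} hit by 4; {[11,15]} hit by 15; {[16,17],[16,18]} hit by 17; {[18,20]} hit by 20.
Points: 4, 15, 17, 20 (4 total).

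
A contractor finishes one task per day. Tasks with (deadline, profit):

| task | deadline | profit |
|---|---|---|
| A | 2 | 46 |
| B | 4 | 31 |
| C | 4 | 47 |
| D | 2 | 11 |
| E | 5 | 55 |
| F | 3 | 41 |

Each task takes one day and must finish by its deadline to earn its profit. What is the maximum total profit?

220

Take jobs in profit order; each goes to the latest open slot no later than its deadline.
By profit: E(d5,55), C(d4,47), A(d2,46), F(d3,41), B(d4,31), D(d2,11)
E→slot 5; C→slot 4; A→slot 2; F→slot 3; B→slot 1; D skipped.
Profit = 31 + 46 + 41 + 47 + 55 = 220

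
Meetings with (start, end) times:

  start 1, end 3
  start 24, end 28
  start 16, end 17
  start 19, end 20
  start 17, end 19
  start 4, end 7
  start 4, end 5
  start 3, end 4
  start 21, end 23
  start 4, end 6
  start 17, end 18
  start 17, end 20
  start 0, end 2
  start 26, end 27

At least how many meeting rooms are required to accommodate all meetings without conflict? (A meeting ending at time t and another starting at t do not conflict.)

3

The answer is the maximum number of intervals overlapping at any instant.
starts: [0, 1, 3, 4, 4, 4, 16, 17, 17, 17, 19, 21, 24, 26]
ends:   [2, 3, 4, 5, 6, 7, 17, 18, 19, 20, 20, 23, 27, 28]
s0→1 s1→2 e2→1 e3→0 s3→1 e4→0 s4→1 s4→2 s4→3  — peak 3.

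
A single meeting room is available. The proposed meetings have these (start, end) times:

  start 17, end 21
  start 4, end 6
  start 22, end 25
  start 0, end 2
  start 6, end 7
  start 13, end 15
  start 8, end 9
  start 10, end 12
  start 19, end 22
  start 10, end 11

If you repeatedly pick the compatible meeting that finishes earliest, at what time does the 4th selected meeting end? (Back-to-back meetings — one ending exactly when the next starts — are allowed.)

Greedy by earliest finish: after sorting by end time, pick each interval compatible with the last pick.
By end time: (0,2), (4,6), (6,7), (8,9), (10,11), (10,12), (13,15), (17,21), (19,22), (22,25).
Pick (0,2); next start ≥ 2 → (4,6); next start ≥ 6 → (6,7); next start ≥ 7 → (8,9); next start ≥ 9 → (10,11); next start ≥ 11 → (13,15); next start ≥ 15 → (17,21); next start ≥ 21 → (22,25).
Selected: (0,2) (4,6) (6,7) (8,9) (10,11) (13,15) (17,21) (22,25)

9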